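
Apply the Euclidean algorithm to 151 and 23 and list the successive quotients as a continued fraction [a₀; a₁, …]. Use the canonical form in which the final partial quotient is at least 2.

⌊151/23⌋ = 6, remainder 13
⌊23/13⌋ = 1, remainder 10
⌊13/10⌋ = 1, remainder 3
⌊10/3⌋ = 3, remainder 1
⌊3/1⌋ = 3, remainder 0

[6; 1, 1, 3, 3]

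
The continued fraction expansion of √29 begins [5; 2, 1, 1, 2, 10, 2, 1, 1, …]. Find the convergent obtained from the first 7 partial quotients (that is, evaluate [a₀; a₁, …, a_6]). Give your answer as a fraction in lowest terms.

a_0 = 5: 5/1
a_1 = 2: 11/2
a_2 = 1: 16/3
a_3 = 1: 27/5
a_4 = 2: 70/13
a_5 = 10: 727/135
a_6 = 2: 1524/283

1524/283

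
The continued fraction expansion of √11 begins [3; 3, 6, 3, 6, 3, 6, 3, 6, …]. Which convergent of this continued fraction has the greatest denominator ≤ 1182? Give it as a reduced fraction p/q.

List convergents until the denominator exceeds the bound:
a_0 = 3: 3/1  (≤ bound)
a_1 = 3: 10/3  (≤ bound)
a_2 = 6: 63/19  (≤ bound)
a_3 = 3: 199/60  (≤ bound)
a_4 = 6: 1257/379  (≤ bound)
a_5 = 3: 3970/1197  (> 1182, stop)

1257/379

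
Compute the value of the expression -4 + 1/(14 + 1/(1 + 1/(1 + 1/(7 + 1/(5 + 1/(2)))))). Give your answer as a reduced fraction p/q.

Build up convergents one term at a time:
a_0 = -4: -4/1
a_1 = 14: -55/14
a_2 = 1: -59/15
a_3 = 1: -114/29
a_4 = 7: -857/218
a_5 = 5: -4399/1119
a_6 = 2: -9655/2456

-9655/2456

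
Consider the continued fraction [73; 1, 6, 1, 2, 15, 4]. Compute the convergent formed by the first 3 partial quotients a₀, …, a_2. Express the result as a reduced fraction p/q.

Compute successive convergents:
a_0 = 73: 73/1
a_1 = 1: 74/1
a_2 = 6: 517/7

517/7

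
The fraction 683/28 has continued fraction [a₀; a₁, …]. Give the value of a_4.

5

Apply division with remainder until the remainder is 0:
683 ÷ 28 → quotient 24, remainder 11
28 ÷ 11 → quotient 2, remainder 6
11 ÷ 6 → quotient 1, remainder 5
6 ÷ 5 → quotient 1, remainder 1
5 ÷ 1 → quotient 5, remainder 0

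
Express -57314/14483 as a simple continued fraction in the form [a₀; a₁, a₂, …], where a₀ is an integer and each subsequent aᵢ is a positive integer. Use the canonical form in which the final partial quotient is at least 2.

[-4; 23, 2, 3, 2, 1, 3, 7]

Repeatedly divide and take the remainder:
⌊-57314/14483⌋ = -4, remainder 618
⌊14483/618⌋ = 23, remainder 269
⌊618/269⌋ = 2, remainder 80
⌊269/80⌋ = 3, remainder 29
⌊80/29⌋ = 2, remainder 22
⌊29/22⌋ = 1, remainder 7
⌊22/7⌋ = 3, remainder 1
⌊7/1⌋ = 7, remainder 0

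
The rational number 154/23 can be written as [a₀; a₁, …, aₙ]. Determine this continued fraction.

[6; 1, 2, 3, 2]

⌊154/23⌋ = 6, remainder 16
⌊23/16⌋ = 1, remainder 7
⌊16/7⌋ = 2, remainder 2
⌊7/2⌋ = 3, remainder 1
⌊2/1⌋ = 2, remainder 0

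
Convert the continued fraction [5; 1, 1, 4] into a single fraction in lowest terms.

50/9

Start with 4.
1 + 1/(4/1) = 1 + 1/4 = 5/4
1 + 1/(5/4) = 1 + 4/5 = 9/5
5 + 1/(9/5) = 5 + 5/9 = 50/9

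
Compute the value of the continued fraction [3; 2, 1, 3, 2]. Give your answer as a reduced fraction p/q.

a_0 = 3: 3/1
a_1 = 2: 7/2
a_2 = 1: 10/3
a_3 = 3: 37/11
a_4 = 2: 84/25

84/25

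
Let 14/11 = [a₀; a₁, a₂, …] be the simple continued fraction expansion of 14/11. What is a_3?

2

14 ÷ 11 → quotient 1, remainder 3
11 ÷ 3 → quotient 3, remainder 2
3 ÷ 2 → quotient 1, remainder 1
2 ÷ 1 → quotient 2, remainder 0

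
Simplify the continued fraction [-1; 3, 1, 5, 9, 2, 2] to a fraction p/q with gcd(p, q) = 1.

-814/1101

Start with 2.
2 + 1/(2/1) = 2 + 1/2 = 5/2
9 + 1/(5/2) = 9 + 2/5 = 47/5
5 + 1/(47/5) = 5 + 5/47 = 240/47
1 + 1/(240/47) = 1 + 47/240 = 287/240
3 + 1/(287/240) = 3 + 240/287 = 1101/287
-1 + 1/(1101/287) = -1 + 287/1101 = -814/1101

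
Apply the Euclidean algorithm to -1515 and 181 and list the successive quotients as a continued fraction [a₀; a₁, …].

-1515 = -9·181 + 114, so a_0 = -9
181 = 1·114 + 67, so a_1 = 1
114 = 1·67 + 47, so a_2 = 1
67 = 1·47 + 20, so a_3 = 1
47 = 2·20 + 7, so a_4 = 2
20 = 2·7 + 6, so a_5 = 2
7 = 1·6 + 1, so a_6 = 1
6 = 6·1 + 0, so a_7 = 6

[-9; 1, 1, 1, 2, 2, 1, 6]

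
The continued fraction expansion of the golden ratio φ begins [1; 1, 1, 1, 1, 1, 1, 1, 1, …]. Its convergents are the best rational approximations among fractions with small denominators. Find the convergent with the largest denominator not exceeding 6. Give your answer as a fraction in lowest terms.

8/5

List convergents until the denominator exceeds the bound:
a_0 = 1: 1/1  (≤ bound)
a_1 = 1: 2/1  (≤ bound)
a_2 = 1: 3/2  (≤ bound)
a_3 = 1: 5/3  (≤ bound)
a_4 = 1: 8/5  (≤ bound)
a_5 = 1: 13/8  (> 6, stop)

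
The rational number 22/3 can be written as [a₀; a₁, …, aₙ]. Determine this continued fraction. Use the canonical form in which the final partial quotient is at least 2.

Repeatedly divide and take the remainder:
⌊22/3⌋ = 7, remainder 1
⌊3/1⌋ = 3, remainder 0

[7; 3]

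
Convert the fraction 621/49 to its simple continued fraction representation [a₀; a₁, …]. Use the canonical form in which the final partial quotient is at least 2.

621 = 12·49 + 33, so a_0 = 12
49 = 1·33 + 16, so a_1 = 1
33 = 2·16 + 1, so a_2 = 2
16 = 16·1 + 0, so a_3 = 16

[12; 1, 2, 16]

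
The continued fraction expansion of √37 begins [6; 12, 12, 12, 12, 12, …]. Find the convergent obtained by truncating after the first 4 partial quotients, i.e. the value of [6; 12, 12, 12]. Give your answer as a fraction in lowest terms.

10657/1752

Starting at the tail and folding back:
Start with 12.
12 + 1/(12/1) = 12 + 1/12 = 145/12
12 + 1/(145/12) = 12 + 12/145 = 1752/145
6 + 1/(1752/145) = 6 + 145/1752 = 10657/1752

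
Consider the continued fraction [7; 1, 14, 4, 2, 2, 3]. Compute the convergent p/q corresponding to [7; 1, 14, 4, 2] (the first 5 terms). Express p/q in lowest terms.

1087/137

a_0 = 7: 7/1
a_1 = 1: 8/1
a_2 = 14: 119/15
a_3 = 4: 484/61
a_4 = 2: 1087/137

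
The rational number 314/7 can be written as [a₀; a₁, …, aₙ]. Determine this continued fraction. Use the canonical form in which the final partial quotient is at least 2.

[44; 1, 6]

⌊314/7⌋ = 44, remainder 6
⌊7/6⌋ = 1, remainder 1
⌊6/1⌋ = 6, remainder 0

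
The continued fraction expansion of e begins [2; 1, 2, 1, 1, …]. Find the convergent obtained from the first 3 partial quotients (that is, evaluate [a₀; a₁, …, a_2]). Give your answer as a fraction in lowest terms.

Work from the innermost term outward:
Start with 2.
1 + 1/(2/1) = 1 + 1/2 = 3/2
2 + 1/(3/2) = 2 + 2/3 = 8/3

8/3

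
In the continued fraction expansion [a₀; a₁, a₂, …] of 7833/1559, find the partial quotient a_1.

41

Apply division with remainder until the remainder is 0:
7833 ÷ 1559 → quotient 5, remainder 38
1559 ÷ 38 → quotient 41, remainder 1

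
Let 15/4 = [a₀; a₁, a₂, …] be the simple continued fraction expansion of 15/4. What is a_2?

⌊15/4⌋ = 3, remainder 3
⌊4/3⌋ = 1, remainder 1
⌊3/1⌋ = 3, remainder 0

3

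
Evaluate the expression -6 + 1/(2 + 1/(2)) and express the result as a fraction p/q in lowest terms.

-28/5

Use the convergent recurrence hₖ = aₖ·hₖ₋₁ + hₖ₋₂ (and likewise for the denominators kₖ):
a_0 = -6: -6/1
a_1 = 2: -11/2
a_2 = 2: -28/5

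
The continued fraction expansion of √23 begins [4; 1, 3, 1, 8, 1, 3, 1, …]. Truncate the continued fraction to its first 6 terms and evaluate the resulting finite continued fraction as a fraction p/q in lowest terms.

Use the convergent recurrence hₖ = aₖ·hₖ₋₁ + hₖ₋₂ (and likewise for the denominators kₖ):
a_0 = 4: 4/1
a_1 = 1: 5/1
a_2 = 3: 19/4
a_3 = 1: 24/5
a_4 = 8: 211/44
a_5 = 1: 235/49

235/49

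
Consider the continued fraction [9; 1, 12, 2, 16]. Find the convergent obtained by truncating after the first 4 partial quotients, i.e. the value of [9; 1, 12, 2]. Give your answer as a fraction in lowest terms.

a_0 = 9: 9/1
a_1 = 1: 10/1
a_2 = 12: 129/13
a_3 = 2: 268/27

268/27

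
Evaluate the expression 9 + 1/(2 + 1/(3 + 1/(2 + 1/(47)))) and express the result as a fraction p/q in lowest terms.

7163/759

a_0 = 9: 9/1
a_1 = 2: 19/2
a_2 = 3: 66/7
a_3 = 2: 151/16
a_4 = 47: 7163/759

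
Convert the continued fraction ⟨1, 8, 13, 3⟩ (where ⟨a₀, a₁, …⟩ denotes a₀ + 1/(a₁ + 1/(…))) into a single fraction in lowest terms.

a_0 = 1: 1/1
a_1 = 8: 9/8
a_2 = 13: 118/105
a_3 = 3: 363/323

363/323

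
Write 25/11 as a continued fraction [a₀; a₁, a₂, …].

⌊25/11⌋ = 2, remainder 3
⌊11/3⌋ = 3, remainder 2
⌊3/2⌋ = 1, remainder 1
⌊2/1⌋ = 2, remainder 0

[2; 3, 1, 2]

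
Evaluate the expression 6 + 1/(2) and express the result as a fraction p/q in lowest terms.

13/2

Work from the innermost term outward:
Start with 2.
6 + 1/(2/1) = 6 + 1/2 = 13/2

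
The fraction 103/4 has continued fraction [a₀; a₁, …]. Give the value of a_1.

103 ÷ 4 → quotient 25, remainder 3
4 ÷ 3 → quotient 1, remainder 1

1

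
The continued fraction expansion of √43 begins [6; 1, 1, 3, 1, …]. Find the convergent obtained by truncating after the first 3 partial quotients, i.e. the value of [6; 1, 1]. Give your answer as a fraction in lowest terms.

a_0 = 6: 6/1
a_1 = 1: 7/1
a_2 = 1: 13/2

13/2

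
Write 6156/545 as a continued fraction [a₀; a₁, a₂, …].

[11; 3, 2, 1, 1, 2, 12]

Apply division with remainder until the remainder is 0:
6156 = 11·545 + 161, so a_0 = 11
545 = 3·161 + 62, so a_1 = 3
161 = 2·62 + 37, so a_2 = 2
62 = 1·37 + 25, so a_3 = 1
37 = 1·25 + 12, so a_4 = 1
25 = 2·12 + 1, so a_5 = 2
12 = 12·1 + 0, so a_6 = 12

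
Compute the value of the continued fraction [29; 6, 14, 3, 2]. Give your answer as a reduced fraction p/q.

a_0 = 29: 29/1
a_1 = 6: 175/6
a_2 = 14: 2479/85
a_3 = 3: 7612/261
a_4 = 2: 17703/607

17703/607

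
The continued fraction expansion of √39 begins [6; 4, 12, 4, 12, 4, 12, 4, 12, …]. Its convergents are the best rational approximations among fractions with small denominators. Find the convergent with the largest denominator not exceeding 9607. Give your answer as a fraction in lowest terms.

List convergents until the denominator exceeds the bound:
a_0 = 6: 6/1  (≤ bound)
a_1 = 4: 25/4  (≤ bound)
a_2 = 12: 306/49  (≤ bound)
a_3 = 4: 1249/200  (≤ bound)
a_4 = 12: 15294/2449  (≤ bound)
a_5 = 4: 62425/9996  (> 9607, stop)

15294/2449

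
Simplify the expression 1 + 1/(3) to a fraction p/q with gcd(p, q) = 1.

a_0 = 1: 1/1
a_1 = 3: 4/3

4/3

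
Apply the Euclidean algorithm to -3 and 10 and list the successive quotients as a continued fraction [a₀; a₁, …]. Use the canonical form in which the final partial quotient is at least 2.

Run the Euclidean algorithm, recording each quotient:
-3 = -1·10 + 7, so a_0 = -1
10 = 1·7 + 3, so a_1 = 1
7 = 2·3 + 1, so a_2 = 2
3 = 3·1 + 0, so a_3 = 3

[-1; 1, 2, 3]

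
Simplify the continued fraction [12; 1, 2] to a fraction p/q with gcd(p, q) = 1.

38/3

Start with 2.
1 + 1/(2/1) = 1 + 1/2 = 3/2
12 + 1/(3/2) = 12 + 2/3 = 38/3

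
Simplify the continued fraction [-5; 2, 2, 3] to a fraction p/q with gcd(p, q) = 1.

a_0 = -5: -5/1
a_1 = 2: -9/2
a_2 = 2: -23/5
a_3 = 3: -78/17

-78/17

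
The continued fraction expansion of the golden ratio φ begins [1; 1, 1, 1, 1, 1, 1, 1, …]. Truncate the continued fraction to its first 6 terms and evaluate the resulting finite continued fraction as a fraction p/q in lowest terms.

13/8

Use the convergent recurrence hₖ = aₖ·hₖ₋₁ + hₖ₋₂ (and likewise for the denominators kₖ):
a_0 = 1: 1/1
a_1 = 1: 2/1
a_2 = 1: 3/2
a_3 = 1: 5/3
a_4 = 1: 8/5
a_5 = 1: 13/8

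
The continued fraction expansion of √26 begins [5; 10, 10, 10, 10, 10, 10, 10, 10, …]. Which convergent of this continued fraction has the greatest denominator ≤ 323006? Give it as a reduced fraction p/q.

530451/104030

a_0 = 5: 5/1  (≤ bound)
a_1 = 10: 51/10  (≤ bound)
a_2 = 10: 515/101  (≤ bound)
a_3 = 10: 5201/1020  (≤ bound)
a_4 = 10: 52525/10301  (≤ bound)
a_5 = 10: 530451/104030  (≤ bound)
a_6 = 10: 5357035/1050601  (> 323006, stop)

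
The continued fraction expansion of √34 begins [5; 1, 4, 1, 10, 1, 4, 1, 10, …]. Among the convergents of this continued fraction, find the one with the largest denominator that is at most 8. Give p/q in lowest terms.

a_0 = 5: 5/1  (≤ bound)
a_1 = 1: 6/1  (≤ bound)
a_2 = 4: 29/5  (≤ bound)
a_3 = 1: 35/6  (≤ bound)
a_4 = 10: 379/65  (> 8, stop)

35/6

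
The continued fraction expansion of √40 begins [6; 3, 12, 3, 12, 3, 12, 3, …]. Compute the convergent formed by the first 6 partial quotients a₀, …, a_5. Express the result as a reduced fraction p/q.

27379/4329

Start with 3.
12 + 1/(3/1) = 12 + 1/3 = 37/3
3 + 1/(37/3) = 3 + 3/37 = 114/37
12 + 1/(114/37) = 12 + 37/114 = 1405/114
3 + 1/(1405/114) = 3 + 114/1405 = 4329/1405
6 + 1/(4329/1405) = 6 + 1405/4329 = 27379/4329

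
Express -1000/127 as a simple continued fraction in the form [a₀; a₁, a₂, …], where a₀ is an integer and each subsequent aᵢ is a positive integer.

Apply division with remainder until the remainder is 0:
-1000 ÷ 127 → quotient -8, remainder 16
127 ÷ 16 → quotient 7, remainder 15
16 ÷ 15 → quotient 1, remainder 1
15 ÷ 1 → quotient 15, remainder 0

[-8; 7, 1, 15]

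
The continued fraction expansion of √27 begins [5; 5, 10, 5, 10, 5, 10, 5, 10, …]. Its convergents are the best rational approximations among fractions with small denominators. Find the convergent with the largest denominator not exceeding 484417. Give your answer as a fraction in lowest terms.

716035/137801

a_0 = 5: 5/1  (≤ bound)
a_1 = 5: 26/5  (≤ bound)
a_2 = 10: 265/51  (≤ bound)
a_3 = 5: 1351/260  (≤ bound)
a_4 = 10: 13775/2651  (≤ bound)
a_5 = 5: 70226/13515  (≤ bound)
a_6 = 10: 716035/137801  (≤ bound)
a_7 = 5: 3650401/702520  (> 484417, stop)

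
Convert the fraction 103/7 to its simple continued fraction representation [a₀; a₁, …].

[14; 1, 2, 2]

103 ÷ 7 → quotient 14, remainder 5
7 ÷ 5 → quotient 1, remainder 2
5 ÷ 2 → quotient 2, remainder 1
2 ÷ 1 → quotient 2, remainder 0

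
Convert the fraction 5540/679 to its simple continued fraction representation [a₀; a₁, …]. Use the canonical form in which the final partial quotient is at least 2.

5540 ÷ 679 → quotient 8, remainder 108
679 ÷ 108 → quotient 6, remainder 31
108 ÷ 31 → quotient 3, remainder 15
31 ÷ 15 → quotient 2, remainder 1
15 ÷ 1 → quotient 15, remainder 0

[8; 6, 3, 2, 15]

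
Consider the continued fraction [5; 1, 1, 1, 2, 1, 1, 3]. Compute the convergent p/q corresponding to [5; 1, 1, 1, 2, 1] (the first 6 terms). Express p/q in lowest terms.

62/11

Start with 1.
2 + 1/(1/1) = 2 + 1/1 = 3/1
1 + 1/(3/1) = 1 + 1/3 = 4/3
1 + 1/(4/3) = 1 + 3/4 = 7/4
1 + 1/(7/4) = 1 + 4/7 = 11/7
5 + 1/(11/7) = 5 + 7/11 = 62/11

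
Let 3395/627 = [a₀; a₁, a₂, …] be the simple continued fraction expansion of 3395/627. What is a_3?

2

3395 ÷ 627 → quotient 5, remainder 260
627 ÷ 260 → quotient 2, remainder 107
260 ÷ 107 → quotient 2, remainder 46
107 ÷ 46 → quotient 2, remainder 15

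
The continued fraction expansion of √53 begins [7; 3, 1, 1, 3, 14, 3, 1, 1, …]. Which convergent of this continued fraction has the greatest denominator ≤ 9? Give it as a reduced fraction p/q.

51/7

a_0 = 7: 7/1  (≤ bound)
a_1 = 3: 22/3  (≤ bound)
a_2 = 1: 29/4  (≤ bound)
a_3 = 1: 51/7  (≤ bound)
a_4 = 3: 182/25  (> 9, stop)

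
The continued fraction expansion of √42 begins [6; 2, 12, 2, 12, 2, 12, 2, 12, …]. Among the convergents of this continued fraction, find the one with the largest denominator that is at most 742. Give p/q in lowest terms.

4206/649

List convergents until the denominator exceeds the bound:
a_0 = 6: 6/1  (≤ bound)
a_1 = 2: 13/2  (≤ bound)
a_2 = 12: 162/25  (≤ bound)
a_3 = 2: 337/52  (≤ bound)
a_4 = 12: 4206/649  (≤ bound)
a_5 = 2: 8749/1350  (> 742, stop)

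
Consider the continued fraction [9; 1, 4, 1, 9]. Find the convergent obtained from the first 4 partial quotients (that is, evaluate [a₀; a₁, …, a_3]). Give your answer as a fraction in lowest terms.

Start with 1.
4 + 1/(1/1) = 4 + 1/1 = 5/1
1 + 1/(5/1) = 1 + 1/5 = 6/5
9 + 1/(6/5) = 9 + 5/6 = 59/6

59/6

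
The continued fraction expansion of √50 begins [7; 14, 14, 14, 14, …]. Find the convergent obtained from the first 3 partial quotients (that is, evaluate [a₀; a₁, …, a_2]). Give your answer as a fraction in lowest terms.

Start with 14.
14 + 1/(14/1) = 14 + 1/14 = 197/14
7 + 1/(197/14) = 7 + 14/197 = 1393/197

1393/197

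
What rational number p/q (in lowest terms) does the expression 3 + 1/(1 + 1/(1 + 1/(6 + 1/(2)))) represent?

99/28

Use the convergent recurrence hₖ = aₖ·hₖ₋₁ + hₖ₋₂ (and likewise for the denominators kₖ):
a_0 = 3: 3/1
a_1 = 1: 4/1
a_2 = 1: 7/2
a_3 = 6: 46/13
a_4 = 2: 99/28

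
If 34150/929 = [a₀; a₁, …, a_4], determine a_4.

Apply division with remainder until the remainder is 0:
34150 = 36·929 + 706, so a_0 = 36
929 = 1·706 + 223, so a_1 = 1
706 = 3·223 + 37, so a_2 = 3
223 = 6·37 + 1, so a_3 = 6
37 = 37·1 + 0, so a_4 = 37

37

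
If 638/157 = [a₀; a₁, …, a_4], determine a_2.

1

638 = 4·157 + 10, so a_0 = 4
157 = 15·10 + 7, so a_1 = 15
10 = 1·7 + 3, so a_2 = 1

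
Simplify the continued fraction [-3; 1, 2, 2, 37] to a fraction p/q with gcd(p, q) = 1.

-599/262

a_0 = -3: -3/1
a_1 = 1: -2/1
a_2 = 2: -7/3
a_3 = 2: -16/7
a_4 = 37: -599/262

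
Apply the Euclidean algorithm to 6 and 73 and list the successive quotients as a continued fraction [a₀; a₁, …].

6 ÷ 73 → quotient 0, remainder 6
73 ÷ 6 → quotient 12, remainder 1
6 ÷ 1 → quotient 6, remainder 0

[0; 12, 6]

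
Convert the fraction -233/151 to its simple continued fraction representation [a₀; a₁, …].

[-2; 2, 5, 3, 4]

-233 ÷ 151 → quotient -2, remainder 69
151 ÷ 69 → quotient 2, remainder 13
69 ÷ 13 → quotient 5, remainder 4
13 ÷ 4 → quotient 3, remainder 1
4 ÷ 1 → quotient 4, remainder 0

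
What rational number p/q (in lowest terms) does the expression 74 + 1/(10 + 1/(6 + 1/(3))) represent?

a_0 = 74: 74/1
a_1 = 10: 741/10
a_2 = 6: 4520/61
a_3 = 3: 14301/193

14301/193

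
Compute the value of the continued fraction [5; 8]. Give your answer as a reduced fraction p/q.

Start with 8.
5 + 1/(8/1) = 5 + 1/8 = 41/8

41/8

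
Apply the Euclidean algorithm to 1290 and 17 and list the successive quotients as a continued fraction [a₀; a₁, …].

[75; 1, 7, 2]

Apply division with remainder until the remainder is 0:
1290 = 75·17 + 15, so a_0 = 75
17 = 1·15 + 2, so a_1 = 1
15 = 7·2 + 1, so a_2 = 7
2 = 2·1 + 0, so a_3 = 2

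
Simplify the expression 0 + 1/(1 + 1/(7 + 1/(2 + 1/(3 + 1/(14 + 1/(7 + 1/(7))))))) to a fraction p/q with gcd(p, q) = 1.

Start with 7.
7 + 1/(7/1) = 7 + 1/7 = 50/7
14 + 1/(50/7) = 14 + 7/50 = 707/50
3 + 1/(707/50) = 3 + 50/707 = 2171/707
2 + 1/(2171/707) = 2 + 707/2171 = 5049/2171
7 + 1/(5049/2171) = 7 + 2171/5049 = 37514/5049
1 + 1/(37514/5049) = 1 + 5049/37514 = 42563/37514
0 + 1/(42563/37514) = 0 + 37514/42563 = 37514/42563

37514/42563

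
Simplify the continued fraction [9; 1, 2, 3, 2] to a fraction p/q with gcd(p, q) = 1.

a_0 = 9: 9/1
a_1 = 1: 10/1
a_2 = 2: 29/3
a_3 = 3: 97/10
a_4 = 2: 223/23

223/23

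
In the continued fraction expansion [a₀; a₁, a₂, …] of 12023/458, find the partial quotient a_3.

Repeatedly divide and take the remainder:
12023 = 26·458 + 115, so a_0 = 26
458 = 3·115 + 113, so a_1 = 3
115 = 1·113 + 2, so a_2 = 1
113 = 56·2 + 1, so a_3 = 56

56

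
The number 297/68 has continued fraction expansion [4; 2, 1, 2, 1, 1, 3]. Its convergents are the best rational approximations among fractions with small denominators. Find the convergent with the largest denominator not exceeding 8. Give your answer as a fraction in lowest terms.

35/8

List convergents until the denominator exceeds the bound:
a_0 = 4: 4/1  (≤ bound)
a_1 = 2: 9/2  (≤ bound)
a_2 = 1: 13/3  (≤ bound)
a_3 = 2: 35/8  (≤ bound)
a_4 = 1: 48/11  (> 8, stop)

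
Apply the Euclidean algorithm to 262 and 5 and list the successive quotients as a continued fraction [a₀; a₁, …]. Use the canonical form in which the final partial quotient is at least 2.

[52; 2, 2]

262 ÷ 5 → quotient 52, remainder 2
5 ÷ 2 → quotient 2, remainder 1
2 ÷ 1 → quotient 2, remainder 0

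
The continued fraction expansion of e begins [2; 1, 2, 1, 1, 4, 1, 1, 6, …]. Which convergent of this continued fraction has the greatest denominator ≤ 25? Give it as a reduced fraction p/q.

List convergents until the denominator exceeds the bound:
a_0 = 2: 2/1  (≤ bound)
a_1 = 1: 3/1  (≤ bound)
a_2 = 2: 8/3  (≤ bound)
a_3 = 1: 11/4  (≤ bound)
a_4 = 1: 19/7  (≤ bound)
a_5 = 4: 87/32  (> 25, stop)

19/7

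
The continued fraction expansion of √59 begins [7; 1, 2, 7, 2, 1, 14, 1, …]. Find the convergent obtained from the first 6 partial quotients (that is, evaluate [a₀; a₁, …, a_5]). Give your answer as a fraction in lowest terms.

530/69

a_0 = 7: 7/1
a_1 = 1: 8/1
a_2 = 2: 23/3
a_3 = 7: 169/22
a_4 = 2: 361/47
a_5 = 1: 530/69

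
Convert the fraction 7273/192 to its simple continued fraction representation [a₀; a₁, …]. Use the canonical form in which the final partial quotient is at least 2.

[37; 1, 7, 2, 1, 7]

7273 ÷ 192 → quotient 37, remainder 169
192 ÷ 169 → quotient 1, remainder 23
169 ÷ 23 → quotient 7, remainder 8
23 ÷ 8 → quotient 2, remainder 7
8 ÷ 7 → quotient 1, remainder 1
7 ÷ 1 → quotient 7, remainder 0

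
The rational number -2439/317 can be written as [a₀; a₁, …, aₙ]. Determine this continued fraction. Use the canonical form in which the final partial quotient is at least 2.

Run the Euclidean algorithm, recording each quotient:
-2439 = -8·317 + 97, so a_0 = -8
317 = 3·97 + 26, so a_1 = 3
97 = 3·26 + 19, so a_2 = 3
26 = 1·19 + 7, so a_3 = 1
19 = 2·7 + 5, so a_4 = 2
7 = 1·5 + 2, so a_5 = 1
5 = 2·2 + 1, so a_6 = 2
2 = 2·1 + 0, so a_7 = 2

[-8; 3, 3, 1, 2, 1, 2, 2]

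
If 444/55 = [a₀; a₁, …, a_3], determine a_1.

Repeatedly divide and take the remainder:
444 = 8·55 + 4, so a_0 = 8
55 = 13·4 + 3, so a_1 = 13

13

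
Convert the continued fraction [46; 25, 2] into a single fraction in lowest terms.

Compute successive convergents:
a_0 = 46: 46/1
a_1 = 25: 1151/25
a_2 = 2: 2348/51

2348/51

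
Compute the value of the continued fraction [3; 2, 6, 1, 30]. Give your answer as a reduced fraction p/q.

1605/463

a_0 = 3: 3/1
a_1 = 2: 7/2
a_2 = 6: 45/13
a_3 = 1: 52/15
a_4 = 30: 1605/463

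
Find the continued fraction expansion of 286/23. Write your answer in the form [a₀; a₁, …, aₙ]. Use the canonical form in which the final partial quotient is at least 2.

[12; 2, 3, 3]

Apply division with remainder until the remainder is 0:
⌊286/23⌋ = 12, remainder 10
⌊23/10⌋ = 2, remainder 3
⌊10/3⌋ = 3, remainder 1
⌊3/1⌋ = 3, remainder 0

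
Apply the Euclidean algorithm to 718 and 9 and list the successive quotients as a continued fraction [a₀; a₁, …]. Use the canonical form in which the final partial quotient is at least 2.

⌊718/9⌋ = 79, remainder 7
⌊9/7⌋ = 1, remainder 2
⌊7/2⌋ = 3, remainder 1
⌊2/1⌋ = 2, remainder 0

[79; 1, 3, 2]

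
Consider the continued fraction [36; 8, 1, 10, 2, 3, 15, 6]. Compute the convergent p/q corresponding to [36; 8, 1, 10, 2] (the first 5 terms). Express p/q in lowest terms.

7403/205

Start with 2.
10 + 1/(2/1) = 10 + 1/2 = 21/2
1 + 1/(21/2) = 1 + 2/21 = 23/21
8 + 1/(23/21) = 8 + 21/23 = 205/23
36 + 1/(205/23) = 36 + 23/205 = 7403/205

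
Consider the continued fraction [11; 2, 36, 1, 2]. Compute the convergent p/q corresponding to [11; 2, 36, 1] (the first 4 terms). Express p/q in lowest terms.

a_0 = 11: 11/1
a_1 = 2: 23/2
a_2 = 36: 839/73
a_3 = 1: 862/75

862/75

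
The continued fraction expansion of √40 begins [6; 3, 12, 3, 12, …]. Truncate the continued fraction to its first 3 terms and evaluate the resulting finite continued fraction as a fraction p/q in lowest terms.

234/37

Start with 12.
3 + 1/(12/1) = 3 + 1/12 = 37/12
6 + 1/(37/12) = 6 + 12/37 = 234/37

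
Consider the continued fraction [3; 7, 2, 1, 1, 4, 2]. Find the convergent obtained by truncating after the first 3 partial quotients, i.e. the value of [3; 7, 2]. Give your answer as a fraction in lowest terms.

Start with 2.
7 + 1/(2/1) = 7 + 1/2 = 15/2
3 + 1/(15/2) = 3 + 2/15 = 47/15

47/15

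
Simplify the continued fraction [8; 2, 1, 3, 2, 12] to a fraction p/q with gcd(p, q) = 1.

a_0 = 8: 8/1
a_1 = 2: 17/2
a_2 = 1: 25/3
a_3 = 3: 92/11
a_4 = 2: 209/25
a_5 = 12: 2600/311

2600/311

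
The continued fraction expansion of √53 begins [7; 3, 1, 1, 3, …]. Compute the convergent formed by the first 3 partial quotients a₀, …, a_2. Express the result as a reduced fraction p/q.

Start with 1.
3 + 1/(1/1) = 3 + 1/1 = 4/1
7 + 1/(4/1) = 7 + 1/4 = 29/4

29/4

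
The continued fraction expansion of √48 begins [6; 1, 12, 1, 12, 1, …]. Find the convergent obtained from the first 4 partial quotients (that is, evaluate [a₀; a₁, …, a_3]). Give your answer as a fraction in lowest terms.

Start with 1.
12 + 1/(1/1) = 12 + 1/1 = 13/1
1 + 1/(13/1) = 1 + 1/13 = 14/13
6 + 1/(14/13) = 6 + 13/14 = 97/14

97/14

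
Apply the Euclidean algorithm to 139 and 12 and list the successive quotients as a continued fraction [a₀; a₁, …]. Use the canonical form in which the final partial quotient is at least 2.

139 = 11·12 + 7, so a_0 = 11
12 = 1·7 + 5, so a_1 = 1
7 = 1·5 + 2, so a_2 = 1
5 = 2·2 + 1, so a_3 = 2
2 = 2·1 + 0, so a_4 = 2

[11; 1, 1, 2, 2]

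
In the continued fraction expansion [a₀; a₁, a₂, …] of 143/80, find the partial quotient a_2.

143 = 1·80 + 63, so a_0 = 1
80 = 1·63 + 17, so a_1 = 1
63 = 3·17 + 12, so a_2 = 3

3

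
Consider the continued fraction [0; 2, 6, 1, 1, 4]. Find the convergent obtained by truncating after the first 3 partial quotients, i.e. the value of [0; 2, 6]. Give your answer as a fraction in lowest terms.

6/13

a_0 = 0: 0/1
a_1 = 2: 1/2
a_2 = 6: 6/13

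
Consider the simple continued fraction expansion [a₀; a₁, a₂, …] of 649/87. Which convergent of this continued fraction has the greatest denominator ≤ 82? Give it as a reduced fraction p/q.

276/37

a_0 = 7: 7/1  (≤ bound)
a_1 = 2: 15/2  (≤ bound)
a_2 = 5: 82/11  (≤ bound)
a_3 = 1: 97/13  (≤ bound)
a_4 = 2: 276/37  (≤ bound)
a_5 = 2: 649/87  (> 82, stop)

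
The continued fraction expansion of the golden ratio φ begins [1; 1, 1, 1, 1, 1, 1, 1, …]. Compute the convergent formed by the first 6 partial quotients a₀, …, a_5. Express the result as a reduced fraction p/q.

Start with 1.
1 + 1/(1/1) = 1 + 1/1 = 2/1
1 + 1/(2/1) = 1 + 1/2 = 3/2
1 + 1/(3/2) = 1 + 2/3 = 5/3
1 + 1/(5/3) = 1 + 3/5 = 8/5
1 + 1/(8/5) = 1 + 5/8 = 13/8

13/8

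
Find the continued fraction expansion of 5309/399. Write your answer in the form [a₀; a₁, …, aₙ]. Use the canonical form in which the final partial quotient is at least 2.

[13; 3, 3, 1, 2, 3, 3]

Apply division with remainder until the remainder is 0:
5309 ÷ 399 → quotient 13, remainder 122
399 ÷ 122 → quotient 3, remainder 33
122 ÷ 33 → quotient 3, remainder 23
33 ÷ 23 → quotient 1, remainder 10
23 ÷ 10 → quotient 2, remainder 3
10 ÷ 3 → quotient 3, remainder 1
3 ÷ 1 → quotient 3, remainder 0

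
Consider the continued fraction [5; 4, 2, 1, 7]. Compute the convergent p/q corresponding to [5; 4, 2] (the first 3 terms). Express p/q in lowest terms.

47/9

a_0 = 5: 5/1
a_1 = 4: 21/4
a_2 = 2: 47/9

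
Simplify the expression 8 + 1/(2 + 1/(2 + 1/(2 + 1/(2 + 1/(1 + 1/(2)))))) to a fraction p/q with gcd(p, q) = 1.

934/111

Build up convergents one term at a time:
a_0 = 8: 8/1
a_1 = 2: 17/2
a_2 = 2: 42/5
a_3 = 2: 101/12
a_4 = 2: 244/29
a_5 = 1: 345/41
a_6 = 2: 934/111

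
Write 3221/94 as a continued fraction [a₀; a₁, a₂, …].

[34; 3, 1, 3, 6]

Run the Euclidean algorithm, recording each quotient:
3221 = 34·94 + 25, so a_0 = 34
94 = 3·25 + 19, so a_1 = 3
25 = 1·19 + 6, so a_2 = 1
19 = 3·6 + 1, so a_3 = 3
6 = 6·1 + 0, so a_4 = 6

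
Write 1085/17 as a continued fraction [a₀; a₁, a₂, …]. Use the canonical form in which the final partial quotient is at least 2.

⌊1085/17⌋ = 63, remainder 14
⌊17/14⌋ = 1, remainder 3
⌊14/3⌋ = 4, remainder 2
⌊3/2⌋ = 1, remainder 1
⌊2/1⌋ = 2, remainder 0

[63; 1, 4, 1, 2]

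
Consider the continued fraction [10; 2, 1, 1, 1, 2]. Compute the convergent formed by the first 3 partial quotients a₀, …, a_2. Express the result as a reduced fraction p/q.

31/3

Work from the innermost term outward:
Start with 1.
2 + 1/(1/1) = 2 + 1/1 = 3/1
10 + 1/(3/1) = 10 + 1/3 = 31/3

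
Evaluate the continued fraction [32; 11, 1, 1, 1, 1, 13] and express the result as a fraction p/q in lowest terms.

25316/789

Start with 13.
1 + 1/(13/1) = 1 + 1/13 = 14/13
1 + 1/(14/13) = 1 + 13/14 = 27/14
1 + 1/(27/14) = 1 + 14/27 = 41/27
1 + 1/(41/27) = 1 + 27/41 = 68/41
11 + 1/(68/41) = 11 + 41/68 = 789/68
32 + 1/(789/68) = 32 + 68/789 = 25316/789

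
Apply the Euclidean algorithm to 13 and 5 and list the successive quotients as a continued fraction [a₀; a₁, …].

13 = 2·5 + 3, so a_0 = 2
5 = 1·3 + 2, so a_1 = 1
3 = 1·2 + 1, so a_2 = 1
2 = 2·1 + 0, so a_3 = 2

[2; 1, 1, 2]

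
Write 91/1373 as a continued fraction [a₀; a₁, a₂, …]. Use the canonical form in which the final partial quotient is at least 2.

91 = 0·1373 + 91, so a_0 = 0
1373 = 15·91 + 8, so a_1 = 15
91 = 11·8 + 3, so a_2 = 11
8 = 2·3 + 2, so a_3 = 2
3 = 1·2 + 1, so a_4 = 1
2 = 2·1 + 0, so a_5 = 2

[0; 15, 11, 2, 1, 2]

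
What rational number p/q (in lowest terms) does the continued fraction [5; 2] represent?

Build up convergents one term at a time:
a_0 = 5: 5/1
a_1 = 2: 11/2

11/2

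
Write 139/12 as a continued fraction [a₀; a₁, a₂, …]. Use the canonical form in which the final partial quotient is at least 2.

⌊139/12⌋ = 11, remainder 7
⌊12/7⌋ = 1, remainder 5
⌊7/5⌋ = 1, remainder 2
⌊5/2⌋ = 2, remainder 1
⌊2/1⌋ = 2, remainder 0

[11; 1, 1, 2, 2]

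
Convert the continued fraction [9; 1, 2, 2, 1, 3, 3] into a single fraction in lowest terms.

Start with 3.
3 + 1/(3/1) = 3 + 1/3 = 10/3
1 + 1/(10/3) = 1 + 3/10 = 13/10
2 + 1/(13/10) = 2 + 10/13 = 36/13
2 + 1/(36/13) = 2 + 13/36 = 85/36
1 + 1/(85/36) = 1 + 36/85 = 121/85
9 + 1/(121/85) = 9 + 85/121 = 1174/121

1174/121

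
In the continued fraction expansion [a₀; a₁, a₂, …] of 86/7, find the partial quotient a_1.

3

⌊86/7⌋ = 12, remainder 2
⌊7/2⌋ = 3, remainder 1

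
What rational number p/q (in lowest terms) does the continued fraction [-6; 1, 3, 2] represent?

Collapse the nested fraction from the inside out:
Start with 2.
3 + 1/(2/1) = 3 + 1/2 = 7/2
1 + 1/(7/2) = 1 + 2/7 = 9/7
-6 + 1/(9/7) = -6 + 7/9 = -47/9

-47/9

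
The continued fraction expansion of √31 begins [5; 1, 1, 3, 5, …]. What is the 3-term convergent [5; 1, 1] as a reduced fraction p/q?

Start with 1.
1 + 1/(1/1) = 1 + 1/1 = 2/1
5 + 1/(2/1) = 5 + 1/2 = 11/2

11/2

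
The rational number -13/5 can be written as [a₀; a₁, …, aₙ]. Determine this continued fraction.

-13 = -3·5 + 2, so a_0 = -3
5 = 2·2 + 1, so a_1 = 2
2 = 2·1 + 0, so a_2 = 2

[-3; 2, 2]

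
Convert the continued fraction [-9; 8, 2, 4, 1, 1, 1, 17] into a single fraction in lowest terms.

-41060/4623

Starting at the tail and folding back:
Start with 17.
1 + 1/(17/1) = 1 + 1/17 = 18/17
1 + 1/(18/17) = 1 + 17/18 = 35/18
1 + 1/(35/18) = 1 + 18/35 = 53/35
4 + 1/(53/35) = 4 + 35/53 = 247/53
2 + 1/(247/53) = 2 + 53/247 = 547/247
8 + 1/(547/247) = 8 + 247/547 = 4623/547
-9 + 1/(4623/547) = -9 + 547/4623 = -41060/4623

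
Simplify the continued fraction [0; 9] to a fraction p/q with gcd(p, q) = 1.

1/9

Starting at the tail and folding back:
Start with 9.
0 + 1/(9/1) = 0 + 1/9 = 1/9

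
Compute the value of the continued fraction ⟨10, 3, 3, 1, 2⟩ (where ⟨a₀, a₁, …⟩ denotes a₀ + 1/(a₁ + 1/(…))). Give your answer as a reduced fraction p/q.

a_0 = 10: 10/1
a_1 = 3: 31/3
a_2 = 3: 103/10
a_3 = 1: 134/13
a_4 = 2: 371/36

371/36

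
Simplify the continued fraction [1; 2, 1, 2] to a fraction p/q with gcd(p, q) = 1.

11/8

a_0 = 1: 1/1
a_1 = 2: 3/2
a_2 = 1: 4/3
a_3 = 2: 11/8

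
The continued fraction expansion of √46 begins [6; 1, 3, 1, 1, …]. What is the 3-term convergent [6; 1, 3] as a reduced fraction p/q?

27/4

Use the convergent recurrence hₖ = aₖ·hₖ₋₁ + hₖ₋₂ (and likewise for the denominators kₖ):
a_0 = 6: 6/1
a_1 = 1: 7/1
a_2 = 3: 27/4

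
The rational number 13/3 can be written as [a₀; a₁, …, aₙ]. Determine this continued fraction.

[4; 3]

13 ÷ 3 → quotient 4, remainder 1
3 ÷ 1 → quotient 3, remainder 0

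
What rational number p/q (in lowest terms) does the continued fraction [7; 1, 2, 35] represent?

Compute successive convergents:
a_0 = 7: 7/1
a_1 = 1: 8/1
a_2 = 2: 23/3
a_3 = 35: 813/106

813/106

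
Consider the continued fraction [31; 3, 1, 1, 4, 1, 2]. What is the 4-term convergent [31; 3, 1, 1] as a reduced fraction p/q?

a_0 = 31: 31/1
a_1 = 3: 94/3
a_2 = 1: 125/4
a_3 = 1: 219/7

219/7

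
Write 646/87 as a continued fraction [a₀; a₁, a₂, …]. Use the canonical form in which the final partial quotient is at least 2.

[7; 2, 2, 1, 5, 2]

646 ÷ 87 → quotient 7, remainder 37
87 ÷ 37 → quotient 2, remainder 13
37 ÷ 13 → quotient 2, remainder 11
13 ÷ 11 → quotient 1, remainder 2
11 ÷ 2 → quotient 5, remainder 1
2 ÷ 1 → quotient 2, remainder 0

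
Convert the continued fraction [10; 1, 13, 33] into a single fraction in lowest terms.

a_0 = 10: 10/1
a_1 = 1: 11/1
a_2 = 13: 153/14
a_3 = 33: 5060/463

5060/463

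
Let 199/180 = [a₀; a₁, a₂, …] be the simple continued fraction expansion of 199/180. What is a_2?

⌊199/180⌋ = 1, remainder 19
⌊180/19⌋ = 9, remainder 9
⌊19/9⌋ = 2, remainder 1

2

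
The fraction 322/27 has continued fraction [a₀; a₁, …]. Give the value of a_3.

2

322 ÷ 27 → quotient 11, remainder 25
27 ÷ 25 → quotient 1, remainder 2
25 ÷ 2 → quotient 12, remainder 1
2 ÷ 1 → quotient 2, remainder 0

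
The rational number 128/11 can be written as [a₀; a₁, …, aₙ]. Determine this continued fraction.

[11; 1, 1, 1, 3]

128 = 11·11 + 7, so a_0 = 11
11 = 1·7 + 4, so a_1 = 1
7 = 1·4 + 3, so a_2 = 1
4 = 1·3 + 1, so a_3 = 1
3 = 3·1 + 0, so a_4 = 3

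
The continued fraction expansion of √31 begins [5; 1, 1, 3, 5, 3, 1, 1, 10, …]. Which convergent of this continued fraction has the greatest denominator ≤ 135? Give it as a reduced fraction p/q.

a_0 = 5: 5/1  (≤ bound)
a_1 = 1: 6/1  (≤ bound)
a_2 = 1: 11/2  (≤ bound)
a_3 = 3: 39/7  (≤ bound)
a_4 = 5: 206/37  (≤ bound)
a_5 = 3: 657/118  (≤ bound)
a_6 = 1: 863/155  (> 135, stop)

657/118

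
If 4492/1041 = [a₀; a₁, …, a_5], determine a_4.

3

Run the Euclidean algorithm, recording each quotient:
⌊4492/1041⌋ = 4, remainder 328
⌊1041/328⌋ = 3, remainder 57
⌊328/57⌋ = 5, remainder 43
⌊57/43⌋ = 1, remainder 14
⌊43/14⌋ = 3, remainder 1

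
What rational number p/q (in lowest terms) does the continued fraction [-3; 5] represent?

Start with 5.
-3 + 1/(5/1) = -3 + 1/5 = -14/5

-14/5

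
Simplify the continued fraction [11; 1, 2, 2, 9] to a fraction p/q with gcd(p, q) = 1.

773/66

Start with 9.
2 + 1/(9/1) = 2 + 1/9 = 19/9
2 + 1/(19/9) = 2 + 9/19 = 47/19
1 + 1/(47/19) = 1 + 19/47 = 66/47
11 + 1/(66/47) = 11 + 47/66 = 773/66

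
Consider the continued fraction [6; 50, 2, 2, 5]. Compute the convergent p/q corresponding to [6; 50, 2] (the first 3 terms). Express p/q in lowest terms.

Start with 2.
50 + 1/(2/1) = 50 + 1/2 = 101/2
6 + 1/(101/2) = 6 + 2/101 = 608/101

608/101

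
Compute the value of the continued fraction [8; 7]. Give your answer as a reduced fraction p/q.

Start with 7.
8 + 1/(7/1) = 8 + 1/7 = 57/7

57/7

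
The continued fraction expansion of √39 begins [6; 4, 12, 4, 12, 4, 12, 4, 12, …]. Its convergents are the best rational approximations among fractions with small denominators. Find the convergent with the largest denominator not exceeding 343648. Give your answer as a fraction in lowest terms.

764394/122401

a_0 = 6: 6/1  (≤ bound)
a_1 = 4: 25/4  (≤ bound)
a_2 = 12: 306/49  (≤ bound)
a_3 = 4: 1249/200  (≤ bound)
a_4 = 12: 15294/2449  (≤ bound)
a_5 = 4: 62425/9996  (≤ bound)
a_6 = 12: 764394/122401  (≤ bound)
a_7 = 4: 3120001/499600  (> 343648, stop)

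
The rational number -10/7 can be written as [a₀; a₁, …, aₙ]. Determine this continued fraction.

[-2; 1, 1, 3]

Run the Euclidean algorithm, recording each quotient:
-10 = -2·7 + 4, so a_0 = -2
7 = 1·4 + 3, so a_1 = 1
4 = 1·3 + 1, so a_2 = 1
3 = 3·1 + 0, so a_3 = 3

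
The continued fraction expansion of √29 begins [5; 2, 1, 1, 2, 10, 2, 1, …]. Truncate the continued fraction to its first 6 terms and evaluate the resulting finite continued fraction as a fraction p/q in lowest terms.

727/135

a_0 = 5: 5/1
a_1 = 2: 11/2
a_2 = 1: 16/3
a_3 = 1: 27/5
a_4 = 2: 70/13
a_5 = 10: 727/135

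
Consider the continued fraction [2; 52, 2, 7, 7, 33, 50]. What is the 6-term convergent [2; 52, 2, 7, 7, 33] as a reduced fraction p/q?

Compute successive convergents:
a_0 = 2: 2/1
a_1 = 52: 105/52
a_2 = 2: 212/105
a_3 = 7: 1589/787
a_4 = 7: 11335/5614
a_5 = 33: 375644/186049

375644/186049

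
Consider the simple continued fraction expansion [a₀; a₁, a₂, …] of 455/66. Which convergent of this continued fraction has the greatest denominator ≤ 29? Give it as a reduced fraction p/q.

131/19

List convergents until the denominator exceeds the bound:
a_0 = 6: 6/1  (≤ bound)
a_1 = 1: 7/1  (≤ bound)
a_2 = 8: 62/9  (≤ bound)
a_3 = 2: 131/19  (≤ bound)
a_4 = 3: 455/66  (> 29, stop)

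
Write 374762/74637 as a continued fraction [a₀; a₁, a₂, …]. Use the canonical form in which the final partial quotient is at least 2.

[5; 47, 3, 22, 1, 1, 11]

374762 ÷ 74637 → quotient 5, remainder 1577
74637 ÷ 1577 → quotient 47, remainder 518
1577 ÷ 518 → quotient 3, remainder 23
518 ÷ 23 → quotient 22, remainder 12
23 ÷ 12 → quotient 1, remainder 11
12 ÷ 11 → quotient 1, remainder 1
11 ÷ 1 → quotient 11, remainder 0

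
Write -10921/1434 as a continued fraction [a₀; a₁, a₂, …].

-10921 ÷ 1434 → quotient -8, remainder 551
1434 ÷ 551 → quotient 2, remainder 332
551 ÷ 332 → quotient 1, remainder 219
332 ÷ 219 → quotient 1, remainder 113
219 ÷ 113 → quotient 1, remainder 106
113 ÷ 106 → quotient 1, remainder 7
106 ÷ 7 → quotient 15, remainder 1
7 ÷ 1 → quotient 7, remainder 0

[-8; 2, 1, 1, 1, 1, 15, 7]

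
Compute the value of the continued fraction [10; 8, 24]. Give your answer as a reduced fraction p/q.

Work from the innermost term outward:
Start with 24.
8 + 1/(24/1) = 8 + 1/24 = 193/24
10 + 1/(193/24) = 10 + 24/193 = 1954/193

1954/193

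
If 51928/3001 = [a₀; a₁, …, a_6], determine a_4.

1

⌊51928/3001⌋ = 17, remainder 911
⌊3001/911⌋ = 3, remainder 268
⌊911/268⌋ = 3, remainder 107
⌊268/107⌋ = 2, remainder 54
⌊107/54⌋ = 1, remainder 53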